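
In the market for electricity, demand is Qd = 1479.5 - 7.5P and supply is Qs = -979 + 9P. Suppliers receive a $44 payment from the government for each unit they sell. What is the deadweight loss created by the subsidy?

Deadweight loss = $3960

Pre-subsidy: 1479.5 - 7.5P = -979 + 9P gives P* = 149, Q* = 362.
With the subsidy, sellers receive Ps = Pb + 44 for each unit, where Pb is the price buyers pay.
Supply in terms of Pb becomes Qs = -979 + 9(Pb + 44) = -583 + 9Pb. Setting this equal to demand: 1479.5 - 7.5Pb = -583 + 9Pb, so Pb = 125.
Sellers receive Ps = 125 + 44 = 169; Q' = 1479.5 − 7.5·125 = 542.
The subsidy expands output by 542 − 362 = 180 past the efficient level; on those units the gap between marginal cost and willingness to pay runs from 0 up to 44.
DWL = ½ × 44 × 180 = 3960.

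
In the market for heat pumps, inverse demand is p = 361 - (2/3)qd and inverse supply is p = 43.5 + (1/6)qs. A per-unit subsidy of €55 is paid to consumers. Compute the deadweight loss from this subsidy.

Deadweight loss = €1815

Pre-subsidy: 361 - (2/3)q = 43.5 + (1/6)q gives q* = 381 and p* = 107.
With the rebate, buyers effectively pay pb = ps − 55, where ps is the price sellers receive.
On the curves, pb = 361 - (2/3)q and ps = 43.5 + (1/6)q; the wedge ps − pb = 55 gives 43.5 + (1/6)q − (361 - (2/3)q) = 55, so q' = 447.
Then pb = 361 − (2/3)·447 = 63 and ps = 43.5 + (1/6)·447 = 118.
The subsidy expands output by 447 − 381 = 66 past the efficient level; on those units the gap between marginal cost and willingness to pay runs from 0 up to 55.
DWL = ½ × 55 × 66 = 1815.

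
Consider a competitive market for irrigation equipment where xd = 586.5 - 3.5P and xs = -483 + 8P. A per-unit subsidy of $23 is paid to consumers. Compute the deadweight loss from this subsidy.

Pre-subsidy: 586.5 - 3.5P = -483 + 8P gives P* = 93, x* = 261.
With the rebate, buyers effectively pay Pb = Ps − 23, where Ps is the price sellers receive.
Demand in terms of Ps becomes xd = 586.5 − 3.5(Ps − 23) = 667 - 3.5Ps. Setting this equal to supply: 667 - 3.5Ps = -483 + 8Ps, so Ps = 100.
Buyers pay Pb = 100 − 23 = 77; x' = -483 + 8·100 = 317.
The subsidy expands output by 317 − 261 = 56 past the efficient level; on those units the gap between marginal cost and willingness to pay runs from 0 up to 23.
DWL = ½ × 23 × 56 = 644.

Deadweight loss = $644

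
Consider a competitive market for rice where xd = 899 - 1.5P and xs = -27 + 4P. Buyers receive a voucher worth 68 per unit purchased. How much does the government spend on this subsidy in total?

Government cost = 539036/11

Pre-subsidy: 899 - 1.5P = -27 + 4P gives P* = 1852/11, x* = 7111/11.
With the rebate, buyers effectively pay Pb = Ps − 68, where Ps is the price sellers receive.
Demand in terms of Ps becomes xd = 899 − 1.5(Ps − 68) = 1001 - 1.5Ps. Setting this equal to supply: 1001 - 1.5Ps = -27 + 4Ps, so Ps = 2056/11.
Buyers pay Pb = 2056/11 − 68 = 1308/11; x' = -27 + 4·(2056/11) = 7927/11.
Government outlay = subsidy × quantity = 68 × 7927/11 = 539036/11.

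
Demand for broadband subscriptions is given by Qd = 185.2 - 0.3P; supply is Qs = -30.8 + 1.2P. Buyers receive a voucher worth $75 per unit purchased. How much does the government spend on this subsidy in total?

Government cost = $12000

Pre-subsidy: 185.2 - 0.3P = -30.8 + 1.2P gives P* = 144, Q* = 142.
With the rebate, buyers effectively pay Pb = Ps − 75, where Ps is the price sellers receive.
Demand in terms of Ps becomes Qd = 185.2 − 0.3(Ps − 75) = 207.7 - 0.3Ps. Setting this equal to supply: 207.7 - 0.3Ps = -30.8 + 1.2Ps, so Ps = 159.
Buyers pay Pb = 159 − 75 = 84; Q' = -30.8 + 1.2·159 = 160.
Government outlay = subsidy × quantity = 75 × 160 = 12000.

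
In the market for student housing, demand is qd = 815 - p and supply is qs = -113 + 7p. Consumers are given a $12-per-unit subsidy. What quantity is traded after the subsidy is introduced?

Pre-subsidy: 815 - p = -113 + 7p gives p* = 116, q* = 699.
With the rebate, buyers effectively pay pb = ps − 12, where ps is the price sellers receive.
Demand in terms of ps becomes qd = 815 − 1(ps − 12) = 827 - ps. Setting this equal to supply: 827 - ps = -113 + 7ps, so ps = 117.5.
Buyers pay pb = 117.5 − 12 = 105.5; q' = -113 + 7·117.5 = 709.5.

q' = 709.5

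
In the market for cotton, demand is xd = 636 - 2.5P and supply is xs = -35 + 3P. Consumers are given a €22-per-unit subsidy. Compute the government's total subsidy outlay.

Government cost = €7942

Pre-subsidy: 636 - 2.5P = -35 + 3P gives P* = 122, x* = 331.
With the rebate, buyers effectively pay Pb = Ps − 22, where Ps is the price sellers receive.
Demand in terms of Ps becomes xd = 636 − 2.5(Ps − 22) = 691 - 2.5Ps. Setting this equal to supply: 691 - 2.5Ps = -35 + 3Ps, so Ps = 132.
Buyers pay Pb = 132 − 22 = 110; x' = -35 + 3·132 = 361.
Government outlay = subsidy × quantity = 22 × 361 = 7942.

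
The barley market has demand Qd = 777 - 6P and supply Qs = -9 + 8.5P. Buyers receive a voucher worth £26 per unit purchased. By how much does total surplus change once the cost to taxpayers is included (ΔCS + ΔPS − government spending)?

Pre-subsidy: 777 - 6P = -9 + 8.5P gives P* = 1572/29, Q* = 13101/29.
With the rebate, buyers effectively pay Pb = Ps − 26, where Ps is the price sellers receive.
Demand in terms of Ps becomes Qd = 777 − 6(Ps − 26) = 933 - 6Ps. Setting this equal to supply: 933 - 6Ps = -9 + 8.5Ps, so Ps = 1884/29.
Buyers pay Pb = 1884/29 − 26 = 1130/29; Q' = -9 + 8.5·(1884/29) = 15753/29.
ΔCS = ½(13101/29 + 15753/29)(1572/29 − 1130/29) = 6376734/841; ΔPS = ½(13101/29 + 15753/29)(1884/29 − 1572/29) = 4501224/841.
Government spending = 26 × 15753/29 = 409578/29.
Net change = 6376734/841 + 4501224/841 − 409578/29 = -34476/29. The loss equals the DWL triangle ½·26·2652/29.

Net change in total surplus = -34476/29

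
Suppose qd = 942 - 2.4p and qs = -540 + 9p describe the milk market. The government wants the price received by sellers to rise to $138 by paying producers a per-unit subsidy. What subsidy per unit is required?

At a seller price of 138, quantity supplied is -540 + 9·138 = 702.
Buyers absorb 702 only when they pay pb with 942 − 2.4·pb = 702, i.e. pb = 100.
s = ps − pb = 138 − 100 = 38.

Required subsidy s = $38 per unit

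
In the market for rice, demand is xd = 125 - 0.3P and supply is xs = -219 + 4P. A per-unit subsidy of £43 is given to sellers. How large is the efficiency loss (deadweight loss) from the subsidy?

Pre-subsidy: 125 - 0.3P = -219 + 4P gives P* = 80, x* = 101.
With the subsidy, sellers receive Ps = Pb + 43 for each unit, where Pb is the price buyers pay.
Supply in terms of Pb becomes xs = -219 + 4(Pb + 43) = -47 + 4Pb. Setting this equal to demand: 125 - 0.3Pb = -47 + 4Pb, so Pb = 40.
Sellers receive Ps = 40 + 43 = 83; x' = 125 − 0.3·40 = 113.
The subsidy expands output by 113 − 101 = 12 past the efficient level; on those units the gap between marginal cost and willingness to pay runs from 0 up to 43.
DWL = ½ × 43 × 12 = 258.

Deadweight loss = £258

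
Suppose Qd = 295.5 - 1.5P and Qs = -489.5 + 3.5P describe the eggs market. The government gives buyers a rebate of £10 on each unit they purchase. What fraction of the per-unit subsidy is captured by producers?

Pre-subsidy: 295.5 - 1.5P = -489.5 + 3.5P gives P* = 157, Q* = 60.
With the rebate, buyers effectively pay Pb = Ps − 10, where Ps is the price sellers receive.
Demand in terms of Ps becomes Qd = 295.5 − 1.5(Ps − 10) = 310.5 - 1.5Ps. Setting this equal to supply: 310.5 - 1.5Ps = -489.5 + 3.5Ps, so Ps = 160.
Buyers pay Pb = 160 − 10 = 150; Q' = -489.5 + 3.5·160 = 70.5.
Buyers' price falls by P* − Pb = 157 − 150 = 7; sellers' price rises by Ps − P* = 160 − 157 = 3.
So producers capture 3/10 = 0.3 of each unit of subsidy.

Producer share = 0.3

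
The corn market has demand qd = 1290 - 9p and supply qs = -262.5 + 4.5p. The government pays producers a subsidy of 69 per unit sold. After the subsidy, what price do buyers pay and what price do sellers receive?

Pre-subsidy: 1290 - 9p = -262.5 + 4.5p gives p* = 115, q* = 255.
With the subsidy, sellers receive ps = pb + 69 for each unit, where pb is the price buyers pay.
Supply in terms of pb becomes qs = -262.5 + 4.5(pb + 69) = 48 + 4.5pb. Setting this equal to demand: 1290 - 9pb = 48 + 4.5pb, so pb = 92.
Sellers receive ps = 92 + 69 = 161; q' = 1290 − 9·92 = 462.

Buyers pay 92; sellers receive 161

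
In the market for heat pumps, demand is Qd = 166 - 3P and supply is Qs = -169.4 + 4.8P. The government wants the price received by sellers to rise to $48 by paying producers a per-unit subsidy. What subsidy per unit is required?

Required subsidy s = $13 per unit

At a seller price of 48, quantity supplied is -169.4 + 4.8·48 = 61.
Buyers absorb 61 only when they pay Pb with 166 − 3·Pb = 61, i.e. Pb = 35.
s = Ps − Pb = 48 − 35 = 13.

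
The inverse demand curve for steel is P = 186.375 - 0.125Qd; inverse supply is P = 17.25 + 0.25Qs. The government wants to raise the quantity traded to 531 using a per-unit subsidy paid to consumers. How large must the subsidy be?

Required subsidy s = 30 per unit

At Q = 531, from the demand curve buyers pay Pb = 186.375 − 0.125·531 = 120; from the supply curve sellers need Ps = 17.25 + 0.25·531 = 150.
The subsidy must fill the gap: s = Ps − Pb = 150 − 120 = 30.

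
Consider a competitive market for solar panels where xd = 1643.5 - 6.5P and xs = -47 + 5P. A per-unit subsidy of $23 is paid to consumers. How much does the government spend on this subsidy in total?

Pre-subsidy: 1643.5 - 6.5P = -47 + 5P gives P* = 147, x* = 688.
With the rebate, buyers effectively pay Pb = Ps − 23, where Ps is the price sellers receive.
Demand in terms of Ps becomes xd = 1643.5 − 6.5(Ps − 23) = 1793 - 6.5Ps. Setting this equal to supply: 1793 - 6.5Ps = -47 + 5Ps, so Ps = 160.
Buyers pay Pb = 160 − 23 = 137; x' = -47 + 5·160 = 753.
Government outlay = subsidy × quantity = 23 × 753 = 17319.

Government cost = $17319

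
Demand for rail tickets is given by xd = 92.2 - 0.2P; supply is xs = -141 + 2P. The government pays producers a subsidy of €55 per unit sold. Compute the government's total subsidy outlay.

Pre-subsidy: 92.2 - 0.2P = -141 + 2P gives P* = 106, x* = 71.
With the subsidy, sellers receive Ps = Pb + 55 for each unit, where Pb is the price buyers pay.
Supply in terms of Pb becomes xs = -141 + 2(Pb + 55) = -31 + 2Pb. Setting this equal to demand: 92.2 - 0.2Pb = -31 + 2Pb, so Pb = 56.
Sellers receive Ps = 56 + 55 = 111; x' = 92.2 − 0.2·56 = 81.
Government outlay = subsidy × quantity = 55 × 81 = 4455.

Government cost = €4455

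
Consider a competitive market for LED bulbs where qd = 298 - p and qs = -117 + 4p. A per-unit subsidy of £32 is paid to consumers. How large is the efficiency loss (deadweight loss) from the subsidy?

Deadweight loss = £409.6

Pre-subsidy: 298 - p = -117 + 4p gives p* = 83, q* = 215.
With the rebate, buyers effectively pay pb = ps − 32, where ps is the price sellers receive.
Demand in terms of ps becomes qd = 298 − 1(ps − 32) = 330 - ps. Setting this equal to supply: 330 - ps = -117 + 4ps, so ps = 89.4.
Buyers pay pb = 89.4 − 32 = 57.4; q' = -117 + 4·89.4 = 240.6.
The subsidy expands output by 240.6 − 215 = 25.6 past the efficient level; on those units the gap between marginal cost and willingness to pay runs from 0 up to 32.
DWL = ½ × 32 × 25.6 = 409.6.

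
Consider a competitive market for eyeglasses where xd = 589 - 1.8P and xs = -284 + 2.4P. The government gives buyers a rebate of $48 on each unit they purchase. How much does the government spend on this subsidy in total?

Pre-subsidy: 589 - 1.8P = -284 + 2.4P gives P* = 1455/7, x* = 1504/7.
With the rebate, buyers effectively pay Pb = Ps − 48, where Ps is the price sellers receive.
Demand in terms of Ps becomes xd = 589 − 1.8(Ps − 48) = 675.4 - 1.8Ps. Setting this equal to supply: 675.4 - 1.8Ps = -284 + 2.4Ps, so Ps = 1599/7.
Buyers pay Pb = 1599/7 − 48 = 1263/7; x' = -284 + 2.4·(1599/7) = 9248/35.
Government outlay = subsidy × quantity = 48 × 9248/35 = 443904/35.

Government cost = 443904/35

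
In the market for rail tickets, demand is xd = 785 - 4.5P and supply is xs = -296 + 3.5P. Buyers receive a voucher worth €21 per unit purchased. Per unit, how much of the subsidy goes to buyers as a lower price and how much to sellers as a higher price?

Pre-subsidy: 785 - 4.5P = -296 + 3.5P gives P* = 135.125, x* = 176.9375.
With the rebate, buyers effectively pay Pb = Ps − 21, where Ps is the price sellers receive.
Demand in terms of Ps becomes xd = 785 − 4.5(Ps − 21) = 879.5 - 4.5Ps. Setting this equal to supply: 879.5 - 4.5Ps = -296 + 3.5Ps, so Ps = 146.9375.
Buyers pay Pb = 146.9375 − 21 = 125.9375; x' = -296 + 3.5·146.9375 = 218.28125.
Buyers' price falls by P* − Pb = 135.125 − 125.9375 = 9.1875; sellers' price rises by Ps − P* = 146.9375 − 135.125 = 11.8125.

Buyers gain €9.1875 per unit; sellers gain €11.8125 per unit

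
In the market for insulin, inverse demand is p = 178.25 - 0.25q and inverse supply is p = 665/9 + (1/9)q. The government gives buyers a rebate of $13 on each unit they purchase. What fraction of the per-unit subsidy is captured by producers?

Producer share = 4/13

Pre-subsidy: 178.25 - 0.25q = 665/9 + (1/9)q gives q* = 289 and p* = 106.
With the rebate, buyers effectively pay pb = ps − 13, where ps is the price sellers receive.
On the curves, pb = 178.25 - 0.25q and ps = 665/9 + (1/9)q; the wedge ps − pb = 13 gives 665/9 + (1/9)q − (178.25 - 0.25q) = 13, so q' = 325.
Then pb = 178.25 − 0.25·325 = 97 and ps = 665/9 + (1/9)·325 = 110.
Buyers' price falls by p* − pb = 106 − 97 = 9; sellers' price rises by ps − p* = 110 − 106 = 4.
So producers capture 4/13 = 4/13 of each unit of subsidy.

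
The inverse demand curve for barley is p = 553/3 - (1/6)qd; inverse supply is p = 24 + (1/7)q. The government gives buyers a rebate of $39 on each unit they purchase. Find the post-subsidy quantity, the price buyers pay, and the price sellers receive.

q' = 644; buyers pay $77; sellers receive $116

Pre-subsidy: 553/3 - (1/6)q = 24 + (1/7)q gives q* = 518 and p* = 98.
With the rebate, buyers effectively pay pb = ps − 39, where ps is the price sellers receive.
On the curves, pb = 553/3 - (1/6)q and ps = 24 + (1/7)q; the wedge ps − pb = 39 gives 24 + (1/7)q − (553/3 - (1/6)q) = 39, so q' = 644.
Then pb = 553/3 − (1/6)·644 = 77 and ps = 24 + (1/7)·644 = 116.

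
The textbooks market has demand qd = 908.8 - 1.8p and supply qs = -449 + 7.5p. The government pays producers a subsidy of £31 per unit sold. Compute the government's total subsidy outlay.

Government cost = £21421

Pre-subsidy: 908.8 - 1.8p = -449 + 7.5p gives p* = 146, q* = 646.
With the subsidy, sellers receive ps = pb + 31 for each unit, where pb is the price buyers pay.
Supply in terms of pb becomes qs = -449 + 7.5(pb + 31) = -216.5 + 7.5pb. Setting this equal to demand: 908.8 - 1.8pb = -216.5 + 7.5pb, so pb = 121.
Sellers receive ps = 121 + 31 = 152; q' = 908.8 − 1.8·121 = 691.
Government outlay = subsidy × quantity = 31 × 691 = 21421.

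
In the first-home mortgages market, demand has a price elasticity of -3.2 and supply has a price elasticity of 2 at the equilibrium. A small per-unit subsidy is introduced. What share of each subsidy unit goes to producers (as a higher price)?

For a small subsidy around the equilibrium, the benefit split depends on the relative slopes, which at a point are proportional to the elasticities.
Buyer share = εs/(εs + |εd|) = 2/(2 + 3.2) = 5/13; seller share = |εd|/(εs + |εd|) = 8/13.
So producers capture 8/13 of the subsidy.

Producer share = 8/13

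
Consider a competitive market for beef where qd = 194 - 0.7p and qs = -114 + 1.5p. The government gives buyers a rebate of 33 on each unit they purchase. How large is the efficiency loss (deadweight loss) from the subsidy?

Deadweight loss = 259.875

Pre-subsidy: 194 - 0.7p = -114 + 1.5p gives p* = 140, q* = 96.
With the rebate, buyers effectively pay pb = ps − 33, where ps is the price sellers receive.
Demand in terms of ps becomes qd = 194 − 0.7(ps − 33) = 217.1 - 0.7ps. Setting this equal to supply: 217.1 - 0.7ps = -114 + 1.5ps, so ps = 150.5.
Buyers pay pb = 150.5 − 33 = 117.5; q' = -114 + 1.5·150.5 = 111.75.
The subsidy expands output by 111.75 − 96 = 15.75 past the efficient level; on those units the gap between marginal cost and willingness to pay runs from 0 up to 33.
DWL = ½ × 33 × 15.75 = 259.875.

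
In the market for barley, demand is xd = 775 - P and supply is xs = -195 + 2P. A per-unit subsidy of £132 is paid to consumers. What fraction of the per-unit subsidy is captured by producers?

Pre-subsidy: 775 - P = -195 + 2P gives P* = 970/3, x* = 1355/3.
With the rebate, buyers effectively pay Pb = Ps − 132, where Ps is the price sellers receive.
Demand in terms of Ps becomes xd = 775 − 1(Ps − 132) = 907 - Ps. Setting this equal to supply: 907 - Ps = -195 + 2Ps, so Ps = 1102/3.
Buyers pay Pb = 1102/3 − 132 = 706/3; x' = -195 + 2·(1102/3) = 1619/3.
Buyers' price falls by P* − Pb = 970/3 − 706/3 = 88; sellers' price rises by Ps − P* = 1102/3 − 970/3 = 44.
So producers capture 44/132 = 1/3 of each unit of subsidy.

Producer share = 1/3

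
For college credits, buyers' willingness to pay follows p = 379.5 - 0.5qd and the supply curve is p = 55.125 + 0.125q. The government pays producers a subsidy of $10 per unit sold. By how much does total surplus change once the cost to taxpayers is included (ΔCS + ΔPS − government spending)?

Net change in total surplus = -$80

Pre-subsidy: 379.5 - 0.5q = 55.125 + 0.125q gives q* = 519 and p* = 120.
With the subsidy, sellers receive ps = pb + 10 for each unit, where pb is the price buyers pay.
On the curves, pb = 379.5 - 0.5q and ps = 55.125 + 0.125q; the wedge ps − pb = 10 gives 55.125 + 0.125q − (379.5 - 0.5q) = 10, so q' = 535.
Then pb = 379.5 − 0.5·535 = 112 and ps = 55.125 + 0.125·535 = 122.
ΔCS = ½(519 + 535)(120 − 112) = 4216; ΔPS = ½(519 + 535)(122 − 120) = 1054.
Government spending = 10 × 535 = 5350.
Net change = 4216 + 1054 − 5350 = -80. The loss equals the DWL triangle ½·10·16.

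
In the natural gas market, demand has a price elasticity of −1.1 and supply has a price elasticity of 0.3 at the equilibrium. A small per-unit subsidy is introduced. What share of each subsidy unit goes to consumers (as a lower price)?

For a small subsidy around the equilibrium, the benefit split depends on the relative slopes, which at a point are proportional to the elasticities.
Buyer share = εs/(εs + |εd|) = 0.3/(0.3 + 1.1) = 3/14; seller share = |εd|/(εs + |εd|) = 11/14.

Consumer share = 3/14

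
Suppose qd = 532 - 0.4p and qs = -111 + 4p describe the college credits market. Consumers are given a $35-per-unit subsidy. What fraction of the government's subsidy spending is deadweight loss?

Pre-subsidy: 532 - 0.4p = -111 + 4p gives p* = 3215/22, q* = 5209/11.
With the rebate, buyers effectively pay pb = ps − 35, where ps is the price sellers receive.
Demand in terms of ps becomes qd = 532 − 0.4(ps − 35) = 546 - 0.4ps. Setting this equal to supply: 546 - 0.4ps = -111 + 4ps, so ps = 3285/22.
Buyers pay pb = 3285/22 − 35 = 2515/22; q' = -111 + 4·(3285/22) = 5349/11.
ΔCS = ½(5209/11 + 5349/11)(3215/22 − 2515/22) = 1847650/121; ΔPS = ½(5209/11 + 5349/11)(3285/22 − 3215/22) = 184765/121.
Government spending = 35 × 5349/11 = 187215/11.
DWL = ½ × 35 × (5349/11 − 5209/11) = 2450/11; fraction = (2450/11) / (187215/11) = 70/5349.

DWL / government spending = 70/5349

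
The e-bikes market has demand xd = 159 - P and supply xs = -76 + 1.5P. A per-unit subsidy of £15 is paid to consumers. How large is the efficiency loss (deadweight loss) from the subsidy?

Pre-subsidy: 159 - P = -76 + 1.5P gives P* = 94, x* = 65.
With the rebate, buyers effectively pay Pb = Ps − 15, where Ps is the price sellers receive.
Demand in terms of Ps becomes xd = 159 − 1(Ps − 15) = 174 - Ps. Setting this equal to supply: 174 - Ps = -76 + 1.5Ps, so Ps = 100.
Buyers pay Pb = 100 − 15 = 85; x' = -76 + 1.5·100 = 74.
The subsidy expands output by 74 − 65 = 9 past the efficient level; on those units the gap between marginal cost and willingness to pay runs from 0 up to 15.
DWL = ½ × 15 × 9 = 67.5.

Deadweight loss = £67.5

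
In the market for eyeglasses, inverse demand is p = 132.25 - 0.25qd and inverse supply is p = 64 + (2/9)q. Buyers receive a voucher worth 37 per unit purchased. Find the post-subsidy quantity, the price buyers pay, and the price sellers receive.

q' = 3789/17; buyers pay 1301/17; sellers receive 1930/17

Pre-subsidy: 132.25 - 0.25q = 64 + (2/9)q gives q* = 2457/17 and p* = 1634/17.
With the rebate, buyers effectively pay pb = ps − 37, where ps is the price sellers receive.
On the curves, pb = 132.25 - 0.25q and ps = 64 + (2/9)q; the wedge ps − pb = 37 gives 64 + (2/9)q − (132.25 - 0.25q) = 37, so q' = 3789/17.
Then pb = 132.25 − 0.25·(3789/17) = 1301/17 and ps = 64 + (2/9)·(3789/17) = 1930/17.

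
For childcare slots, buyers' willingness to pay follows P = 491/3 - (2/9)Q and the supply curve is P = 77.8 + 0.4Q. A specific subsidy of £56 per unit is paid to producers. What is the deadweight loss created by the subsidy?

Pre-subsidy: 491/3 - (2/9)Q = 77.8 + 0.4Q gives Q* = 138 and P* = 133.
With the subsidy, sellers receive Ps = Pb + 56 for each unit, where Pb is the price buyers pay.
On the curves, Pb = 491/3 - (2/9)Q and Ps = 77.8 + 0.4Q; the wedge Ps − Pb = 56 gives 77.8 + 0.4Q − (491/3 - (2/9)Q) = 56, so Q' = 228.
Then Pb = 491/3 − (2/9)·228 = 113 and Ps = 77.8 + 0.4·228 = 169.
The subsidy expands output by 228 − 138 = 90 past the efficient level; on those units the gap between marginal cost and willingness to pay runs from 0 up to 56.
DWL = ½ × 56 × 90 = 2520.

Deadweight loss = £2520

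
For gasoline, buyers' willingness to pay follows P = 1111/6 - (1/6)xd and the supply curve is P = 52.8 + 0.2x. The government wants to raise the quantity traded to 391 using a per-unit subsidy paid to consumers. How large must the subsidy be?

At x = 391, from the demand curve buyers pay Pb = 1111/6 − (1/6)·391 = 120; from the supply curve sellers need Ps = 52.8 + 0.2·391 = 131.
The subsidy must fill the gap: s = Ps − Pb = 131 − 120 = 11.

Required subsidy s = 11 per unit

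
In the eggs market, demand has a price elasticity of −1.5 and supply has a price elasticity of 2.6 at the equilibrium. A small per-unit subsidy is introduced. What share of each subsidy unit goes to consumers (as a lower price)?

For a small subsidy around the equilibrium, the benefit split depends on the relative slopes, which at a point are proportional to the elasticities.
Buyer share = εs/(εs + |εd|) = 2.6/(2.6 + 1.5) = 26/41; seller share = |εd|/(εs + |εd|) = 15/41.

Consumer share = 26/41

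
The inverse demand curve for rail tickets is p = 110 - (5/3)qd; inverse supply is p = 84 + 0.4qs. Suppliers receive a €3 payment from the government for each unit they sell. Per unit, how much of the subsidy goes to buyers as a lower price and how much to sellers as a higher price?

Buyers gain 75/31 per unit; sellers gain 18/31 per unit

Pre-subsidy: 110 - (5/3)q = 84 + 0.4q gives q* = 390/31 and p* = 2760/31.
With the subsidy, sellers receive ps = pb + 3 for each unit, where pb is the price buyers pay.
On the curves, pb = 110 - (5/3)q and ps = 84 + 0.4q; the wedge ps − pb = 3 gives 84 + 0.4q − (110 - (5/3)q) = 3, so q' = 435/31.
Then pb = 110 − (5/3)·(435/31) = 2685/31 and ps = 84 + 0.4·(435/31) = 2778/31.
Buyers' price falls by p* − pb = 2760/31 − 2685/31 = 75/31; sellers' price rises by ps − p* = 2778/31 − 2760/31 = 18/31.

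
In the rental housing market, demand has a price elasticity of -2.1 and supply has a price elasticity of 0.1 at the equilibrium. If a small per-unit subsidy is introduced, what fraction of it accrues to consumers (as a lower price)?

Consumer share = 1/22

For a small subsidy around the equilibrium, the benefit split depends on the relative slopes, which at a point are proportional to the elasticities.
Buyer share = εs/(εs + |εd|) = 0.1/(0.1 + 2.1) = 1/22; seller share = |εd|/(εs + |εd|) = 21/22.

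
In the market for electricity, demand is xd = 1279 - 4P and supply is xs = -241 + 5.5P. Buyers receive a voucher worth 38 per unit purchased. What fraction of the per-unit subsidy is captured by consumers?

Consumer share = 11/19

Pre-subsidy: 1279 - 4P = -241 + 5.5P gives P* = 160, x* = 639.
With the rebate, buyers effectively pay Pb = Ps − 38, where Ps is the price sellers receive.
Demand in terms of Ps becomes xd = 1279 − 4(Ps − 38) = 1431 - 4Ps. Setting this equal to supply: 1431 - 4Ps = -241 + 5.5Ps, so Ps = 176.
Buyers pay Pb = 176 − 38 = 138; x' = -241 + 5.5·176 = 727.
Buyers' price falls by P* − Pb = 160 − 138 = 22; sellers' price rises by Ps − P* = 176 − 160 = 16.
So consumers capture 22/38 = 11/19 of each unit of subsidy.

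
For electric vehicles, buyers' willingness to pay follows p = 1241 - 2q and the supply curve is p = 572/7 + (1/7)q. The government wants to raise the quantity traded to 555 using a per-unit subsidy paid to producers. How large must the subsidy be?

At q = 555, from the demand curve buyers pay pb = 1241 − 2·555 = 131; from the supply curve sellers need ps = 572/7 + (1/7)·555 = 161.
The subsidy must fill the gap: s = ps − pb = 161 − 131 = 30.

Required subsidy s = 30 per unit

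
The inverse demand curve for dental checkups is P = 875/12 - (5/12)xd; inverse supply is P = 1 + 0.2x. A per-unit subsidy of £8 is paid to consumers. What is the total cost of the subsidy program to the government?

Government cost = 38360/37

Pre-subsidy: 875/12 - (5/12)x = 1 + 0.2x gives x* = 4315/37 and P* = 900/37.
With the rebate, buyers effectively pay Pb = Ps − 8, where Ps is the price sellers receive.
On the curves, Pb = 875/12 - (5/12)x and Ps = 1 + 0.2x; the wedge Ps − Pb = 8 gives 1 + 0.2x − (875/12 - (5/12)x) = 8, so x' = 4795/37.
Then Pb = 875/12 − (5/12)·(4795/37) = 700/37 and Ps = 1 + 0.2·(4795/37) = 996/37.
Government outlay = subsidy × quantity = 8 × 4795/37 = 38360/37.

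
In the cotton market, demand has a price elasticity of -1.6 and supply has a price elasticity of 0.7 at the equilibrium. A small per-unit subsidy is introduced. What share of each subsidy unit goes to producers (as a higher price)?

Producer share = 16/23

For a small subsidy around the equilibrium, the benefit split depends on the relative slopes, which at a point are proportional to the elasticities.
Buyer share = εs/(εs + |εd|) = 0.7/(0.7 + 1.6) = 7/23; seller share = |εd|/(εs + |εd|) = 16/23.
So producers capture 16/23 of the subsidy.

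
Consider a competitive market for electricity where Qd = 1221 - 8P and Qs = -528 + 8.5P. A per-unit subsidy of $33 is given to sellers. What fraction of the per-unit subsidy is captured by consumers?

Pre-subsidy: 1221 - 8P = -528 + 8.5P gives P* = 106, Q* = 373.
With the subsidy, sellers receive Ps = Pb + 33 for each unit, where Pb is the price buyers pay.
Supply in terms of Pb becomes Qs = -528 + 8.5(Pb + 33) = -247.5 + 8.5Pb. Setting this equal to demand: 1221 - 8Pb = -247.5 + 8.5Pb, so Pb = 89.
Sellers receive Ps = 89 + 33 = 122; Q' = 1221 − 8·89 = 509.
Buyers' price falls by P* − Pb = 106 − 89 = 17; sellers' price rises by Ps − P* = 122 − 106 = 16.
So consumers capture 17/33 = 17/33 of each unit of subsidy.

Consumer share = 17/33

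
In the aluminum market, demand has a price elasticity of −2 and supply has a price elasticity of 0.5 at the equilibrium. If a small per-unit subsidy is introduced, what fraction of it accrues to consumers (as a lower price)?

Consumer share = 0.2

For a small subsidy around the equilibrium, the benefit split depends on the relative slopes, which at a point are proportional to the elasticities.
Buyer share = εs/(εs + |εd|) = 0.5/(0.5 + 2) = 0.2; seller share = |εd|/(εs + |εd|) = 0.8.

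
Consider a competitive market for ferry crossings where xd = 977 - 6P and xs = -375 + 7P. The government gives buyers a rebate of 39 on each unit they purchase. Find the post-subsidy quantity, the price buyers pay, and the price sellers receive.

x' = 479; buyers pay 83; sellers receive 122

Pre-subsidy: 977 - 6P = -375 + 7P gives P* = 104, x* = 353.
With the rebate, buyers effectively pay Pb = Ps − 39, where Ps is the price sellers receive.
Demand in terms of Ps becomes xd = 977 − 6(Ps − 39) = 1211 - 6Ps. Setting this equal to supply: 1211 - 6Ps = -375 + 7Ps, so Ps = 122.
Buyers pay Pb = 122 − 39 = 83; x' = -375 + 7·122 = 479.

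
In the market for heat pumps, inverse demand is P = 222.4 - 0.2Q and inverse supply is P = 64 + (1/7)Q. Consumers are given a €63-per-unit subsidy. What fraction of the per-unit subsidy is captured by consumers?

Consumer share = 7/12

Pre-subsidy: 222.4 - 0.2Q = 64 + (1/7)Q gives Q* = 462 and P* = 130.
With the rebate, buyers effectively pay Pb = Ps − 63, where Ps is the price sellers receive.
On the curves, Pb = 222.4 - 0.2Q and Ps = 64 + (1/7)Q; the wedge Ps − Pb = 63 gives 64 + (1/7)Q − (222.4 - 0.2Q) = 63, so Q' = 645.75.
Then Pb = 222.4 − 0.2·645.75 = 93.25 and Ps = 64 + (1/7)·645.75 = 156.25.
Buyers' price falls by P* − Pb = 130 − 93.25 = 36.75; sellers' price rises by Ps − P* = 156.25 − 130 = 26.25.
So consumers capture 36.75/63 = 7/12 of each unit of subsidy.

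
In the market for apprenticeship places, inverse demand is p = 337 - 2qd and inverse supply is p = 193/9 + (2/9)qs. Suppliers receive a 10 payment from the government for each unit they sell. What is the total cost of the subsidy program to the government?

Pre-subsidy: 337 - 2q = 193/9 + (2/9)q gives q* = 142 and p* = 53.
With the subsidy, sellers receive ps = pb + 10 for each unit, where pb is the price buyers pay.
On the curves, pb = 337 - 2q and ps = 193/9 + (2/9)q; the wedge ps − pb = 10 gives 193/9 + (2/9)q − (337 - 2q) = 10, so q' = 146.5.
Then pb = 337 − 2·146.5 = 44 and ps = 193/9 + (2/9)·146.5 = 54.
Government outlay = subsidy × quantity = 10 × 146.5 = 1465.

Government cost = 1465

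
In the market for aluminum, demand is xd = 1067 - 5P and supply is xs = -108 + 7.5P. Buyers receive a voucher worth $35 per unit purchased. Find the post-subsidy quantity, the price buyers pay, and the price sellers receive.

x' = 702; buyers pay $73; sellers receive $108

Pre-subsidy: 1067 - 5P = -108 + 7.5P gives P* = 94, x* = 597.
With the rebate, buyers effectively pay Pb = Ps − 35, where Ps is the price sellers receive.
Demand in terms of Ps becomes xd = 1067 − 5(Ps − 35) = 1242 - 5Ps. Setting this equal to supply: 1242 - 5Ps = -108 + 7.5Ps, so Ps = 108.
Buyers pay Pb = 108 − 35 = 73; x' = -108 + 7.5·108 = 702.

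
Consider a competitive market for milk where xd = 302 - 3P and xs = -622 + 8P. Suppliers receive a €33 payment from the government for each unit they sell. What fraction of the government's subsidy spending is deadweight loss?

Pre-subsidy: 302 - 3P = -622 + 8P gives P* = 84, x* = 50.
With the subsidy, sellers receive Ps = Pb + 33 for each unit, where Pb is the price buyers pay.
Supply in terms of Pb becomes xs = -622 + 8(Pb + 33) = -358 + 8Pb. Setting this equal to demand: 302 - 3Pb = -358 + 8Pb, so Pb = 60.
Sellers receive Ps = 60 + 33 = 93; x' = 302 − 3·60 = 122.
ΔCS = ½(50 + 122)(84 − 60) = 2064; ΔPS = ½(50 + 122)(93 − 84) = 774.
Government spending = 33 × 122 = 4026.
DWL = ½ × 33 × (122 − 50) = 1188; fraction = 1188 / 4026 = 18/61.

DWL / government spending = 18/61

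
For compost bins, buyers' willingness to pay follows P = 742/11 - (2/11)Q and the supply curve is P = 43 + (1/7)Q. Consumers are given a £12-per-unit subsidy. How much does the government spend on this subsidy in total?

Government cost = £1347.36

Pre-subsidy: 742/11 - (2/11)Q = 43 + (1/7)Q gives Q* = 75.32 and P* = 53.76.
With the rebate, buyers effectively pay Pb = Ps − 12, where Ps is the price sellers receive.
On the curves, Pb = 742/11 - (2/11)Q and Ps = 43 + (1/7)Q; the wedge Ps − Pb = 12 gives 43 + (1/7)Q − (742/11 - (2/11)Q) = 12, so Q' = 112.28.
Then Pb = 742/11 − (2/11)·112.28 = 47.04 and Ps = 43 + (1/7)·112.28 = 59.04.
Government outlay = subsidy × quantity = 12 × 112.28 = 1347.36.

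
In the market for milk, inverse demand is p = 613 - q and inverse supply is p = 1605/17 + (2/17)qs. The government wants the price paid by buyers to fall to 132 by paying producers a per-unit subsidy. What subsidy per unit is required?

Required subsidy s = 19 per unit

At a buyer price of 132, quantity demanded is 613 − 1·132 = 481.
Sellers supply 481 only when they receive ps = 1605/17 + (2/17)·481 = 151.
s = ps − pb = 151 − 132 = 19.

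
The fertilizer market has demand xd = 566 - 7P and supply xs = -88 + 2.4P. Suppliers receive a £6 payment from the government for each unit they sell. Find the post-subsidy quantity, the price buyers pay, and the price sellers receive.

x' = 4216/47; buyers pay 3198/47; sellers receive 3480/47

Pre-subsidy: 566 - 7P = -88 + 2.4P gives P* = 3270/47, x* = 3712/47.
With the subsidy, sellers receive Ps = Pb + 6 for each unit, where Pb is the price buyers pay.
Supply in terms of Pb becomes xs = -88 + 2.4(Pb + 6) = -73.6 + 2.4Pb. Setting this equal to demand: 566 - 7Pb = -73.6 + 2.4Pb, so Pb = 3198/47.
Sellers receive Ps = 3198/47 + 6 = 3480/47; x' = 566 − 7·(3198/47) = 4216/47.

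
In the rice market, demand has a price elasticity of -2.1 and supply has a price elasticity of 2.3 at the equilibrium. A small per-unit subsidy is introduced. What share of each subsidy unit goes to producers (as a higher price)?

Producer share = 21/44

For a small subsidy around the equilibrium, the benefit split depends on the relative slopes, which at a point are proportional to the elasticities.
Buyer share = εs/(εs + |εd|) = 2.3/(2.3 + 2.1) = 23/44; seller share = |εd|/(εs + |εd|) = 21/44.
So producers capture 21/44 of the subsidy.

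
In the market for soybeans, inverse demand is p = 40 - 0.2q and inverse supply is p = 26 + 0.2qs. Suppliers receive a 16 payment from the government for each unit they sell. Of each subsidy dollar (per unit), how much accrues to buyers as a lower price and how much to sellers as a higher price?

Pre-subsidy: 40 - 0.2q = 26 + 0.2q gives q* = 35 and p* = 33.
With the subsidy, sellers receive ps = pb + 16 for each unit, where pb is the price buyers pay.
On the curves, pb = 40 - 0.2q and ps = 26 + 0.2q; the wedge ps − pb = 16 gives 26 + 0.2q − (40 - 0.2q) = 16, so q' = 75.
Then pb = 40 − 0.2·75 = 25 and ps = 26 + 0.2·75 = 41.
Buyers' price falls by p* − pb = 33 − 25 = 8; sellers' price rises by ps − p* = 41 − 33 = 8.

Buyers gain 8 per unit; sellers gain 8 per unit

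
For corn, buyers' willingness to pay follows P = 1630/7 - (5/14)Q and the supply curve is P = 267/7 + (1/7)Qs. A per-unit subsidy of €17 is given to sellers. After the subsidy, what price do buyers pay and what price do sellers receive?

Buyers pay 4000/49; sellers receive 4833/49

Pre-subsidy: 1630/7 - (5/14)Q = 267/7 + (1/7)Q gives Q* = 2726/7 and P* = 4595/49.
With the subsidy, sellers receive Ps = Pb + 17 for each unit, where Pb is the price buyers pay.
On the curves, Pb = 1630/7 - (5/14)Q and Ps = 267/7 + (1/7)Q; the wedge Ps − Pb = 17 gives 267/7 + (1/7)Q − (1630/7 - (5/14)Q) = 17, so Q' = 2964/7.
Then Pb = 1630/7 − (5/14)·(2964/7) = 4000/49 and Ps = 267/7 + (1/7)·(2964/7) = 4833/49.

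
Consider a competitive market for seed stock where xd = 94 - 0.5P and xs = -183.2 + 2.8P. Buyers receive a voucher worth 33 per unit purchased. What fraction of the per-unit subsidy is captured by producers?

Producer share = 5/33

Pre-subsidy: 94 - 0.5P = -183.2 + 2.8P gives P* = 84, x* = 52.
With the rebate, buyers effectively pay Pb = Ps − 33, where Ps is the price sellers receive.
Demand in terms of Ps becomes xd = 94 − 0.5(Ps − 33) = 110.5 - 0.5Ps. Setting this equal to supply: 110.5 - 0.5Ps = -183.2 + 2.8Ps, so Ps = 89.
Buyers pay Pb = 89 − 33 = 56; x' = -183.2 + 2.8·89 = 66.
Buyers' price falls by P* − Pb = 84 − 56 = 28; sellers' price rises by Ps − P* = 89 − 84 = 5.
So producers capture 5/33 = 5/33 of each unit of subsidy.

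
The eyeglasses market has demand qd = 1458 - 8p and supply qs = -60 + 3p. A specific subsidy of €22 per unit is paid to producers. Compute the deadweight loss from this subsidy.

Pre-subsidy: 1458 - 8p = -60 + 3p gives p* = 138, q* = 354.
With the subsidy, sellers receive ps = pb + 22 for each unit, where pb is the price buyers pay.
Supply in terms of pb becomes qs = -60 + 3(pb + 22) = 6 + 3pb. Setting this equal to demand: 1458 - 8pb = 6 + 3pb, so pb = 132.
Sellers receive ps = 132 + 22 = 154; q' = 1458 − 8·132 = 402.
The subsidy expands output by 402 − 354 = 48 past the efficient level; on those units the gap between marginal cost and willingness to pay runs from 0 up to 22.
DWL = ½ × 22 × 48 = 528.

Deadweight loss = €528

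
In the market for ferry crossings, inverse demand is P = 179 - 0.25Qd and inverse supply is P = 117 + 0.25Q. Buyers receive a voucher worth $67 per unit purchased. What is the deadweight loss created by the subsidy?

Deadweight loss = $4489

Pre-subsidy: 179 - 0.25Q = 117 + 0.25Q gives Q* = 124 and P* = 148.
With the rebate, buyers effectively pay Pb = Ps − 67, where Ps is the price sellers receive.
On the curves, Pb = 179 - 0.25Q and Ps = 117 + 0.25Q; the wedge Ps − Pb = 67 gives 117 + 0.25Q − (179 - 0.25Q) = 67, so Q' = 258.
Then Pb = 179 − 0.25·258 = 114.5 and Ps = 117 + 0.25·258 = 181.5.
The subsidy expands output by 258 − 124 = 134 past the efficient level; on those units the gap between marginal cost and willingness to pay runs from 0 up to 67.
DWL = ½ × 67 × 134 = 4489.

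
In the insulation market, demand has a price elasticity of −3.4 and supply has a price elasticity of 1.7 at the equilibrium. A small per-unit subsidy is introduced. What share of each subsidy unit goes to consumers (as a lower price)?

Consumer share = 1/3

For a small subsidy around the equilibrium, the benefit split depends on the relative slopes, which at a point are proportional to the elasticities.
Buyer share = εs/(εs + |εd|) = 1.7/(1.7 + 3.4) = 1/3; seller share = |εd|/(εs + |εd|) = 2/3.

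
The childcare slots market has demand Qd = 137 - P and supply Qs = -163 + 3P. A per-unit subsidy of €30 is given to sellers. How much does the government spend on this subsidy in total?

Government cost = €2535

Pre-subsidy: 137 - P = -163 + 3P gives P* = 75, Q* = 62.
With the subsidy, sellers receive Ps = Pb + 30 for each unit, where Pb is the price buyers pay.
Supply in terms of Pb becomes Qs = -163 + 3(Pb + 30) = -73 + 3Pb. Setting this equal to demand: 137 - Pb = -73 + 3Pb, so Pb = 52.5.
Sellers receive Ps = 52.5 + 30 = 82.5; Q' = 137 − 1·52.5 = 84.5.
Government outlay = subsidy × quantity = 30 × 84.5 = 2535.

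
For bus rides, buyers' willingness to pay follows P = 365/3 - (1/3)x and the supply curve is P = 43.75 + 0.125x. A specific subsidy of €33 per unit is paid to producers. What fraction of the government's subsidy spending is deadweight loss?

DWL / government spending = 18/121

Pre-subsidy: 365/3 - (1/3)x = 43.75 + 0.125x gives x* = 170 and P* = 65.
With the subsidy, sellers receive Ps = Pb + 33 for each unit, where Pb is the price buyers pay.
On the curves, Pb = 365/3 - (1/3)x and Ps = 43.75 + 0.125x; the wedge Ps − Pb = 33 gives 43.75 + 0.125x − (365/3 - (1/3)x) = 33, so x' = 242.
Then Pb = 365/3 − (1/3)·242 = 41 and Ps = 43.75 + 0.125·242 = 74.
ΔCS = ½(170 + 242)(65 − 41) = 4944; ΔPS = ½(170 + 242)(74 − 65) = 1854.
Government spending = 33 × 242 = 7986.
DWL = ½ × 33 × (242 − 170) = 1188; fraction = 1188 / 7986 = 18/121.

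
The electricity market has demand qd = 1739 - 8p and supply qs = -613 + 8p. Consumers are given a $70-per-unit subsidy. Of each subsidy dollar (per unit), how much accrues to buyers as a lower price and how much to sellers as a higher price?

Buyers gain $35 per unit; sellers gain $35 per unit

Pre-subsidy: 1739 - 8p = -613 + 8p gives p* = 147, q* = 563.
With the rebate, buyers effectively pay pb = ps − 70, where ps is the price sellers receive.
Demand in terms of ps becomes qd = 1739 − 8(ps − 70) = 2299 - 8ps. Setting this equal to supply: 2299 - 8ps = -613 + 8ps, so ps = 182.
Buyers pay pb = 182 − 70 = 112; q' = -613 + 8·182 = 843.
Buyers' price falls by p* − pb = 147 − 112 = 35; sellers' price rises by ps − p* = 182 − 147 = 35.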